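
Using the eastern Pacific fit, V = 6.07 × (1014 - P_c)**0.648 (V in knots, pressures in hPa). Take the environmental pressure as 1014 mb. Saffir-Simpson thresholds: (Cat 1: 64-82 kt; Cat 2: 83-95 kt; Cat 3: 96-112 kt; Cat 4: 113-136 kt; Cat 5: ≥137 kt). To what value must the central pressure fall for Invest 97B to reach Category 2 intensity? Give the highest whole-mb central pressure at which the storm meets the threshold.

957 mb

Category 2 begins at V = 83 kt.
Required ΔP = (83/6.07)^(1/0.648) = 13.674^1.543 ≈ 56.61 mb.
P_c ≤ 1014 − 56.61 = 957.39, so the highest integer P_c is 957 mb.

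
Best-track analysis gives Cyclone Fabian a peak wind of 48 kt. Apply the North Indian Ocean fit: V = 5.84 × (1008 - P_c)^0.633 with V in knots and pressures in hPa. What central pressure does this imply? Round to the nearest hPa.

980 hPa

ΔP = (V / 5.84)^(1/0.633) = (48/5.84)^1.580.
48/5.84 = 8.219; 8.219^1.580 ≈ 27.88 hPa.
P_c = 1008 − 27.88 = 980.12 ≈ 980 hPa.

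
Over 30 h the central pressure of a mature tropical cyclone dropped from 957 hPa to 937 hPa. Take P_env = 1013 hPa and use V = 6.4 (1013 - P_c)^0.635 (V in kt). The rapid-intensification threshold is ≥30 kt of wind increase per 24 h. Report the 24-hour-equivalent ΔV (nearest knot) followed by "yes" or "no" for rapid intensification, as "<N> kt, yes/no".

14 kt, no

V₁: ΔP = 56, V ≈ 6.4 × 56^0.635 ≈ 82.47 kt.
V₂: ΔP = 76, V ≈ 6.4 × 76^0.635 ≈ 100.11 kt.
ΔV over 30 h = 17.64 kt → 24 h equivalent = 17.64 × 24/30 ≈ 14.11 kt.
14 kt < 30 kt ⇒ not rapid intensification.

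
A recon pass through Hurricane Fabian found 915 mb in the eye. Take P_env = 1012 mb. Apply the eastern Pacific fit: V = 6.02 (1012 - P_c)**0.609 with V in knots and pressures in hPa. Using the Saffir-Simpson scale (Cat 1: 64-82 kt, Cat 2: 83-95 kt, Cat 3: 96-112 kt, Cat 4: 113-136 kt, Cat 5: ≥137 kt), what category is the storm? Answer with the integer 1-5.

ΔP = 1012 − 915 = 97 mb.
V ≈ 6.02 × 97^0.609 = 6.02 × 16.22 ≈ 98 kt.
98 kt falls in the Category 3 band.

3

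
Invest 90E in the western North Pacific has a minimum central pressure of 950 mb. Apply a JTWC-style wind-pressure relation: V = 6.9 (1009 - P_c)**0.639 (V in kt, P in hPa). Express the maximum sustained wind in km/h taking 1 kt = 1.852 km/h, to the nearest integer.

ΔP = 1009 − 950 = 59 mb.
V ≈ 6.9 × 59^0.639 = 6.9 × 13.539 ≈ 93.416 kt.
93.416 × 1.852 ≈ 173.01 km/h → 173 km/h.

173 km/h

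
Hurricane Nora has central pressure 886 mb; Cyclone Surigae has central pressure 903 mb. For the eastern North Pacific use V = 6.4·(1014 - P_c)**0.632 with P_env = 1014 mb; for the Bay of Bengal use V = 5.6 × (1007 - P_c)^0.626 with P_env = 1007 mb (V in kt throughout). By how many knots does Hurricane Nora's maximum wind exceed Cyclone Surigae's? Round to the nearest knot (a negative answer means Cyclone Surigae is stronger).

35 kt

Hurricane Nora: ΔP = 128; V ≈ 6.4 × 128^0.632 ≈ 137.38 kt.
Cyclone Surigae: ΔP = 104; V ≈ 5.6 × 104^0.626 ≈ 102.53 kt.
Difference ≈ 137.38 − 102.53 = 34.85 → 35 kt.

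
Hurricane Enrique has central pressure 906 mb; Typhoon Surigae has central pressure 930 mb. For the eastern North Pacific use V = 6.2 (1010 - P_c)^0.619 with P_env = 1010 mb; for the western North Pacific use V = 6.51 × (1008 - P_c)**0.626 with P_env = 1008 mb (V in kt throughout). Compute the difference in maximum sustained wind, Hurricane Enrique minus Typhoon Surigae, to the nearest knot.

10 kt

Hurricane Enrique: ΔP = 104; V ≈ 6.2 × 104^0.619 ≈ 109.88 kt.
Typhoon Surigae: ΔP = 78; V ≈ 6.51 × 78^0.626 ≈ 99.55 kt.
Difference ≈ 109.88 − 99.55 = 10.33 → 10 kt.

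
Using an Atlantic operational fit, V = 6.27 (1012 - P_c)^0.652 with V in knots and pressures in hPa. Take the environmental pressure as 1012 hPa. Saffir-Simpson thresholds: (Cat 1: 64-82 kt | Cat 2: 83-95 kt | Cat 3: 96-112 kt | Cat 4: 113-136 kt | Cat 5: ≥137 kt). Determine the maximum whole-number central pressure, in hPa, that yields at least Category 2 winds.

Category 2 begins at V = 83 kt.
Required ΔP = (83/6.27)^(1/0.652) = 13.238^1.534 ≈ 52.55 hPa.
P_c ≤ 1012 − 52.55 = 959.45, so the highest integer P_c is 959 hPa.

959 hPa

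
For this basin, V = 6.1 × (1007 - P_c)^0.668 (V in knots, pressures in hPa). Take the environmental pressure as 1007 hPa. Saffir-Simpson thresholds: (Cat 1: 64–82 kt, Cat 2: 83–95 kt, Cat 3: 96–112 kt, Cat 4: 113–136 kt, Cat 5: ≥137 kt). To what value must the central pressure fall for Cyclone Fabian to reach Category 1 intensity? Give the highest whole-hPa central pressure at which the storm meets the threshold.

973 hPa

Category 1 begins at V = 64 kt.
Required ΔP = (64/6.1)^(1/0.668) = 10.492^1.497 ≈ 33.75 hPa.
P_c ≤ 1007 − 33.75 = 973.25, so the highest integer P_c is 973 hPa.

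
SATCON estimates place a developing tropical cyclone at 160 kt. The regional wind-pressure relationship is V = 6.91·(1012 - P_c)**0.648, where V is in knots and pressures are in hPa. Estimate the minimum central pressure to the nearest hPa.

884 hPa

ΔP = (V / 6.91)^(1/0.648) = (160/6.91)^1.543.
160/6.91 = 23.155; 23.155^1.543 ≈ 127.62 hPa.
P_c = 1012 − 127.62 = 884.38 ≈ 884 hPa.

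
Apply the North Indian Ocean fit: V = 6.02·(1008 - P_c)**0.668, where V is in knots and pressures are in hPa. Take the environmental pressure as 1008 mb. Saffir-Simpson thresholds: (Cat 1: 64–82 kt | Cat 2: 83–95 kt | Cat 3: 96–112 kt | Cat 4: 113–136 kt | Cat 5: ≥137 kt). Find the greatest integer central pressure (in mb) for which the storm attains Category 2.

957 mb

Category 2 begins at V = 83 kt.
Required ΔP = (83/6.02)^(1/0.668) = 13.787^1.497 ≈ 50.79 mb.
P_c ≤ 1008 − 50.79 = 957.21, so the highest integer P_c is 957 mb.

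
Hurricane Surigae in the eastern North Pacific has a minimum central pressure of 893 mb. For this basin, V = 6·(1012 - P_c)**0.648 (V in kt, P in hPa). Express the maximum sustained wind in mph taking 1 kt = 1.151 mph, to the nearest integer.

ΔP = 1012 − 893 = 119 mb.
V ≈ 6 × 119^0.648 = 6 × 22.129 ≈ 132.772 kt.
132.772 × 1.151 ≈ 152.82 mph → 153 mph.

153 mph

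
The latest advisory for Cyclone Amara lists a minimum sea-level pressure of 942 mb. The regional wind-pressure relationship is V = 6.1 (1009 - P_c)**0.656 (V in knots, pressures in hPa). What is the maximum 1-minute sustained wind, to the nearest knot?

96 kt

ΔP = 1009 − 942 = 67 mb.
67^0.656 ≈ 15.773.
V ≈ 6.1 × 15.773 ≈ 96.2 kt.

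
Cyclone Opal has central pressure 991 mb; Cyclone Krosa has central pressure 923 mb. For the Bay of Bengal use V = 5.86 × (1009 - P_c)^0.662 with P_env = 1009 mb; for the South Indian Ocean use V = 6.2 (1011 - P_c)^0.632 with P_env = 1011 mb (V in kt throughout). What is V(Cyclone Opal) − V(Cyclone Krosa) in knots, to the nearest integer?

Cyclone Opal: ΔP = 18; V ≈ 5.86 × 18^0.662 ≈ 39.71 kt.
Cyclone Krosa: ΔP = 88; V ≈ 6.2 × 88^0.632 ≈ 105.03 kt.
Difference ≈ 39.71 − 105.03 = -65.32 → -65 kt.

-65 kt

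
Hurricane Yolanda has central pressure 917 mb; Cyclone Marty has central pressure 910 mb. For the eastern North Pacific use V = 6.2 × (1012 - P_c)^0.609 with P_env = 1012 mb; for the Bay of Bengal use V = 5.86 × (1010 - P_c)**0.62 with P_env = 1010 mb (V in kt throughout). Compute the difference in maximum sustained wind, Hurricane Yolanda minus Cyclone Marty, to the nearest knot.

-3 kt

Hurricane Yolanda: ΔP = 95; V ≈ 6.2 × 95^0.609 ≈ 99.27 kt.
Cyclone Marty: ΔP = 100; V ≈ 5.86 × 100^0.62 ≈ 101.84 kt.
Difference ≈ 99.27 − 101.84 = -2.57 → -3 kt.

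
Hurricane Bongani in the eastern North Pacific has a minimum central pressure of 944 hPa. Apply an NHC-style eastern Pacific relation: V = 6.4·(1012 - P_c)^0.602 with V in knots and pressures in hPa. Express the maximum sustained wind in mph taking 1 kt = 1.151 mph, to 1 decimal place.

93.4 mph

ΔP = 1012 − 944 = 68 hPa.
V ≈ 6.4 × 68^0.602 = 6.4 × 12.681 ≈ 81.162 kt.
81.162 × 1.151 ≈ 93.42 mph → 93.4 mph.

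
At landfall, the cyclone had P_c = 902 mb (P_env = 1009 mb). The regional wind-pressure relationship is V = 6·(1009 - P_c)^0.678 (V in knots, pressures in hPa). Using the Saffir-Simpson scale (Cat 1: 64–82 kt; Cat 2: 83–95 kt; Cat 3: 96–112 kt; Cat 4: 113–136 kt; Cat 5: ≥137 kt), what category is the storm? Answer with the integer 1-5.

5

ΔP = 1009 − 902 = 107 mb.
V ≈ 6 × 107^0.678 = 6 × 23.76 ≈ 143 kt.
143 kt falls in the Category 5 band.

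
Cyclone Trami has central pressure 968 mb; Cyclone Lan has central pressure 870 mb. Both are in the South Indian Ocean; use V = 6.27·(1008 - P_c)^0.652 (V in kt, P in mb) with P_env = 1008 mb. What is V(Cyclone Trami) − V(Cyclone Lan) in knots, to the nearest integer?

Cyclone Trami: ΔP = 40; V ≈ 6.27 × 40^0.652 ≈ 69.47 kt.
Cyclone Lan: ΔP = 138; V ≈ 6.27 × 138^0.652 ≈ 155.76 kt.
Difference ≈ 69.47 − 155.76 = -86.29 → -86 kt.

-86 kt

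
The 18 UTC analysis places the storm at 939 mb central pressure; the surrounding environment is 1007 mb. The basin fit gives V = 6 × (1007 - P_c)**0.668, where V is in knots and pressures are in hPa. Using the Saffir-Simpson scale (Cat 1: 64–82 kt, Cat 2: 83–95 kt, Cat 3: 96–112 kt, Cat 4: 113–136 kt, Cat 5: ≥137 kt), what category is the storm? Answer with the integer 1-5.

ΔP = 1007 − 939 = 68 mb.
V ≈ 6 × 68^0.668 = 6 × 16.75 ≈ 101 kt.
101 kt falls in the Category 3 band.

3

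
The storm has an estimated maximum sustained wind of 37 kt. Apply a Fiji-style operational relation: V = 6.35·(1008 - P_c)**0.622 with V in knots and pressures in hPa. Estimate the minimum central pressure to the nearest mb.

991 mb

ΔP = (V / 6.35)^(1/0.622) = (37/6.35)^1.608.
37/6.35 = 5.827; 5.827^1.608 ≈ 17.01 mb.
P_c = 1008 − 17.01 = 990.99 ≈ 991 mb.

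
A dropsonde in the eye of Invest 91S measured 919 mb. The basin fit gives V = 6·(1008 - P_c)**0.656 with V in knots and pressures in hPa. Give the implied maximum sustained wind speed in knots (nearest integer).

ΔP = 1008 − 919 = 89 mb.
89^0.656 ≈ 19.002.
V ≈ 6 × 19.002 ≈ 114.0 kt.

114 kt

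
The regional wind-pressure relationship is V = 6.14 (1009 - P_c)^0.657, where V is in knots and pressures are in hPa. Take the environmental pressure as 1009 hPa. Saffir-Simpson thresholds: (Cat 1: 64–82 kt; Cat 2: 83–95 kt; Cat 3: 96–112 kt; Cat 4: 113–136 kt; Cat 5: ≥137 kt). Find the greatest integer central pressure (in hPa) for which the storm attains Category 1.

973 hPa

Category 1 begins at V = 64 kt.
Required ΔP = (64/6.14)^(1/0.657) = 10.423^1.522 ≈ 35.44 hPa.
P_c ≤ 1009 − 35.44 = 973.56, so the highest integer P_c is 973 hPa.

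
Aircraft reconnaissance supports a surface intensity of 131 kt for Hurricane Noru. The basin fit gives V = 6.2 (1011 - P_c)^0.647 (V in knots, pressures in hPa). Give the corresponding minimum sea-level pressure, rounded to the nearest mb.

899 mb

ΔP = (V / 6.2)^(1/0.647) = (131/6.2)^1.546.
131/6.2 = 21.129; 21.129^1.546 ≈ 111.62 mb.
P_c = 1011 − 111.62 = 899.38 ≈ 899 mb.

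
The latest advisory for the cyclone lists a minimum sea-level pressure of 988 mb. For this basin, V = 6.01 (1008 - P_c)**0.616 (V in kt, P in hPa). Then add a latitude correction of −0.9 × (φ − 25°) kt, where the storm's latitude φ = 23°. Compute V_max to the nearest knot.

ΔP = 1008 − 988 = 20 mb.
20^0.616 ≈ 6.330.
V ≈ 6.01 × 6.330 ≈ 38.0 kt.
Latitude correction: −0.9 × (23 − 25) = 1.8 kt.
Corrected V ≈ 39.8 kt → 40 kt.

40 kt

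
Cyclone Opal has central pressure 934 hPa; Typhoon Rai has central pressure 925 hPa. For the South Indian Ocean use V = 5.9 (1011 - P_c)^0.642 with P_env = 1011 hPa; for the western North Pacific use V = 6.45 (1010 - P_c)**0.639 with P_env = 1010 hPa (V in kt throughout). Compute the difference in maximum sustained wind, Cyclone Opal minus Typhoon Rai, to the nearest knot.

-14 kt

Cyclone Opal: ΔP = 77; V ≈ 5.9 × 77^0.642 ≈ 95.94 kt.
Typhoon Rai: ΔP = 85; V ≈ 6.45 × 85^0.639 ≈ 110.27 kt.
Difference ≈ 95.94 − 110.27 = -14.33 → -14 kt.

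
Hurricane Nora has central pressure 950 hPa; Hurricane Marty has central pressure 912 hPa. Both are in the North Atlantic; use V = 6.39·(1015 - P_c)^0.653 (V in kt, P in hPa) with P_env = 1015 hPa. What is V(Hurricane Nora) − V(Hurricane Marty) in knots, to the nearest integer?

Hurricane Nora: ΔP = 65; V ≈ 6.39 × 65^0.653 ≈ 97.57 kt.
Hurricane Marty: ΔP = 103; V ≈ 6.39 × 103^0.653 ≈ 131.79 kt.
Difference ≈ 97.57 − 131.79 = -34.22 → -34 kt.

-34 kt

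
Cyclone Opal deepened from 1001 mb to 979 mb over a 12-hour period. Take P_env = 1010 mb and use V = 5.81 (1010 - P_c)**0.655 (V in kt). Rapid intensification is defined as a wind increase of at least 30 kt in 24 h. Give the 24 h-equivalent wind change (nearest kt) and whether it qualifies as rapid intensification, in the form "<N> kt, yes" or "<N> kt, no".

V₁: ΔP = 9, V ≈ 5.81 × 9^0.655 ≈ 24.50 kt.
V₂: ΔP = 31, V ≈ 5.81 × 31^0.655 ≈ 55.08 kt.
ΔV over 12 h = 30.58 kt → 24 h equivalent = 30.58 × 24/12 ≈ 61.16 kt.
61 kt ≥ 30 kt ⇒ rapid intensification.

61 kt, yes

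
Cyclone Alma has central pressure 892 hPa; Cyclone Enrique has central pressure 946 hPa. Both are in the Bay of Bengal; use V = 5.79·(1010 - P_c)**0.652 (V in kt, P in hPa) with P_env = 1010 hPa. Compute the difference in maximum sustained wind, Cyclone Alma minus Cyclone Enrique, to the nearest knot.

Cyclone Alma: ΔP = 118; V ≈ 5.79 × 118^0.652 ≈ 129.88 kt.
Cyclone Enrique: ΔP = 64; V ≈ 5.79 × 64^0.652 ≈ 87.16 kt.
Difference ≈ 129.88 − 87.16 = 42.72 → 43 kt.

43 kt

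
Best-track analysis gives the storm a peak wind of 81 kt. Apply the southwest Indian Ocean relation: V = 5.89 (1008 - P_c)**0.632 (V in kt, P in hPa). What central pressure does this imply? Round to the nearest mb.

ΔP = (V / 5.89)^(1/0.632) = (81/5.89)^1.582.
81/5.89 = 13.752; 13.752^1.582 ≈ 63.27 mb.
P_c = 1008 − 63.27 = 944.73 ≈ 945 mb.

945 mb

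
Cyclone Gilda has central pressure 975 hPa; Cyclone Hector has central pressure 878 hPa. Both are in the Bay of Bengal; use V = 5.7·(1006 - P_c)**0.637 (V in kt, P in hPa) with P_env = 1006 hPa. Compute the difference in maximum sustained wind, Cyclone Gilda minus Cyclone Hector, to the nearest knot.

-75 kt

Cyclone Gilda: ΔP = 31; V ≈ 5.7 × 31^0.637 ≈ 50.80 kt.
Cyclone Hector: ΔP = 128; V ≈ 5.7 × 128^0.637 ≈ 125.36 kt.
Difference ≈ 50.80 − 125.36 = -74.56 → -75 kt.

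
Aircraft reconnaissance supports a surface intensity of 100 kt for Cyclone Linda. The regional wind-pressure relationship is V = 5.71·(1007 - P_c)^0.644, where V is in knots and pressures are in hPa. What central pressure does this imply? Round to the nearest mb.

ΔP = (V / 5.71)^(1/0.644) = (100/5.71)^1.553.
100/5.71 = 17.513; 17.513^1.553 ≈ 85.25 mb.
P_c = 1007 − 85.25 = 921.75 ≈ 922 mb.

922 mb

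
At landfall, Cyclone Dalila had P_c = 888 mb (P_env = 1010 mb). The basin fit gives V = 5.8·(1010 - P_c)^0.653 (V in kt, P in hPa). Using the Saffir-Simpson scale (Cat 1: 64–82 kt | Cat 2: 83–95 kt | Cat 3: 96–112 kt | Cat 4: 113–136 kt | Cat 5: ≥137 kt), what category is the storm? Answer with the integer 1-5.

ΔP = 1010 − 888 = 122 mb.
V ≈ 5.8 × 122^0.653 = 5.8 × 23.04 ≈ 134 kt.
134 kt falls in the Category 4 band.

4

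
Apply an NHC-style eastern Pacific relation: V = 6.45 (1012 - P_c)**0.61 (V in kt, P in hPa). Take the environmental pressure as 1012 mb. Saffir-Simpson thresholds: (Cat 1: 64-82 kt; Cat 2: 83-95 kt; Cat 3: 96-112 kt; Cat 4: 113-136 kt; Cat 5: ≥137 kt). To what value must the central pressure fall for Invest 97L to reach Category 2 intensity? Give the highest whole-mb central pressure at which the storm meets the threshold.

946 mb

Category 2 begins at V = 83 kt.
Required ΔP = (83/6.45)^(1/0.61) = 12.868^1.639 ≈ 65.90 mb.
P_c ≤ 1012 − 65.90 = 946.10, so the highest integer P_c is 946 mb.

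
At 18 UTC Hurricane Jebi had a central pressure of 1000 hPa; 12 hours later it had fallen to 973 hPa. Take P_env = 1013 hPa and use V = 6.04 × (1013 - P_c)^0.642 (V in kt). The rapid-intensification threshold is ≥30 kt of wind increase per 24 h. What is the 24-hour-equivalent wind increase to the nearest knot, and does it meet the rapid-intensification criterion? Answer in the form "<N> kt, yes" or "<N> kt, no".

V₁: ΔP = 13, V ≈ 6.04 × 13^0.642 ≈ 31.35 kt.
V₂: ΔP = 40, V ≈ 6.04 × 40^0.642 ≈ 64.50 kt.
ΔV over 12 h = 33.15 kt → 24 h equivalent = 33.15 × 24/12 ≈ 66.30 kt.
66 kt ≥ 30 kt ⇒ rapid intensification.

66 kt, yes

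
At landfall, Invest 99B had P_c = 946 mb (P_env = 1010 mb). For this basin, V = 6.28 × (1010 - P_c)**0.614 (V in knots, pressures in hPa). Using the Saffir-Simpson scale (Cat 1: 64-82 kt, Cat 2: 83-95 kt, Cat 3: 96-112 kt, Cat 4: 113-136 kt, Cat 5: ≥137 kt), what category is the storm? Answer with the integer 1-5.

ΔP = 1010 − 946 = 64 mb.
V ≈ 6.28 × 64^0.614 = 6.28 × 12.85 ≈ 81 kt.
81 kt falls in the Category 1 band.

1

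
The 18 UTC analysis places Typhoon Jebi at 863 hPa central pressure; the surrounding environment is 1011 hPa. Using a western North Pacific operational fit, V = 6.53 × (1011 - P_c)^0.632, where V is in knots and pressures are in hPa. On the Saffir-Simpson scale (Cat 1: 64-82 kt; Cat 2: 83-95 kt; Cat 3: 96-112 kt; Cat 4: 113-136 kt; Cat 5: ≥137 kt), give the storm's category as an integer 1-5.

5

ΔP = 1011 − 863 = 148 hPa.
V ≈ 6.53 × 148^0.632 = 6.53 × 23.53 ≈ 154 kt.
154 kt falls in the Category 5 band.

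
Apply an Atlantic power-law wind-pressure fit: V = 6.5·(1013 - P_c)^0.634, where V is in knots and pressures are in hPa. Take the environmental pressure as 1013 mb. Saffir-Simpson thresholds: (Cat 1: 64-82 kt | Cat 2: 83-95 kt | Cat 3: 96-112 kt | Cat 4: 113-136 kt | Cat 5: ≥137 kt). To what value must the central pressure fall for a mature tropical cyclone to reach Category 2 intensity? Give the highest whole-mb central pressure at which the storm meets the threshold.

957 mb

Category 2 begins at V = 83 kt.
Required ΔP = (83/6.5)^(1/0.634) = 12.769^1.577 ≈ 55.56 mb.
P_c ≤ 1013 − 55.56 = 957.44, so the highest integer P_c is 957 mb.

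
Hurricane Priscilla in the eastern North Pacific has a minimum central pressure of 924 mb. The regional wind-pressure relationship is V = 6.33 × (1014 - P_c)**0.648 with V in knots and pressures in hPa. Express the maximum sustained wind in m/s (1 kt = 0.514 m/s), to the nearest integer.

ΔP = 1014 − 924 = 90 mb.
V ≈ 6.33 × 90^0.648 = 6.33 × 18.465 ≈ 116.883 kt.
116.883 × 0.514 ≈ 60.08 m/s → 60 m/s.

60 m/s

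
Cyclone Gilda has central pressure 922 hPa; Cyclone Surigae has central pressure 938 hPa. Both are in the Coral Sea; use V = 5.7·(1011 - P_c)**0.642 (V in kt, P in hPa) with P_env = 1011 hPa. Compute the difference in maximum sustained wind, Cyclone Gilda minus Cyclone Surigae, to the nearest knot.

Cyclone Gilda: ΔP = 89; V ≈ 5.7 × 89^0.642 ≈ 101.71 kt.
Cyclone Surigae: ΔP = 73; V ≈ 5.7 × 73^0.642 ≈ 89.56 kt.
Difference ≈ 101.71 − 89.56 = 12.15 → 12 kt.

12 kt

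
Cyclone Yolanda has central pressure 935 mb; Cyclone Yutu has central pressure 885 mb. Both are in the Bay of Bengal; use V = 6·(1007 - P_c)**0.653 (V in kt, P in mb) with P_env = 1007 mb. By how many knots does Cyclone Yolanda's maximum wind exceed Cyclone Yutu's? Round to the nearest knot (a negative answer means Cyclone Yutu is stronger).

-40 kt

Cyclone Yolanda: ΔP = 72; V ≈ 6 × 72^0.653 ≈ 97.95 kt.
Cyclone Yutu: ΔP = 122; V ≈ 6 × 122^0.653 ≈ 138.21 kt.
Difference ≈ 97.95 − 138.21 = -40.26 → -40 kt.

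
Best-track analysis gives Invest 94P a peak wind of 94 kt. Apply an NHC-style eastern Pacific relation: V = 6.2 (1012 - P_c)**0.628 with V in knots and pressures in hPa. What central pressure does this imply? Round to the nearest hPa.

936 hPa

ΔP = (V / 6.2)^(1/0.628) = (94/6.2)^1.592.
94/6.2 = 15.161; 15.161^1.592 ≈ 75.88 hPa.
P_c = 1012 − 75.88 = 936.12 ≈ 936 hPa.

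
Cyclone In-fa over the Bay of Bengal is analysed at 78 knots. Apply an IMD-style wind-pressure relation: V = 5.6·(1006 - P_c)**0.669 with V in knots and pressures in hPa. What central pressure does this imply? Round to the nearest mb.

ΔP = (V / 5.6)^(1/0.669) = (78/5.6)^1.495.
78/5.6 = 13.929; 13.929^1.495 ≈ 51.27 mb.
P_c = 1006 − 51.27 = 954.73 ≈ 955 mb.

955 mb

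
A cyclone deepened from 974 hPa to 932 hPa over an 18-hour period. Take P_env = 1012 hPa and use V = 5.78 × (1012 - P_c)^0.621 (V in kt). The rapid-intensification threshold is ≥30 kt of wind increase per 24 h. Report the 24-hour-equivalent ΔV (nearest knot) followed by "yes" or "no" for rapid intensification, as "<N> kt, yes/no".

43 kt, yes

V₁: ΔP = 38, V ≈ 5.78 × 38^0.621 ≈ 55.33 kt.
V₂: ΔP = 80, V ≈ 5.78 × 80^0.621 ≈ 87.85 kt.
ΔV over 18 h = 32.52 kt → 24 h equivalent = 32.52 × 24/18 ≈ 43.36 kt.
43 kt ≥ 30 kt ⇒ rapid intensification.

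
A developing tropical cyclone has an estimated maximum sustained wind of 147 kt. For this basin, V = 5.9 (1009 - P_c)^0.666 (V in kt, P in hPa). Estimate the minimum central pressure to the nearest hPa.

ΔP = (V / 5.9)^(1/0.666) = (147/5.9)^1.502.
147/5.9 = 24.915; 24.915^1.502 ≈ 124.97 hPa.
P_c = 1009 − 124.97 = 884.03 ≈ 884 hPa.

884 hPa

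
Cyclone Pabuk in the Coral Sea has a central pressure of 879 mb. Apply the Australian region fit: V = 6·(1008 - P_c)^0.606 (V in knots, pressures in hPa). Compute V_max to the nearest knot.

ΔP = 1008 − 879 = 129 mb.
129^0.606 ≈ 19.012.
V ≈ 6 × 19.012 ≈ 114.1 kt.

114 kt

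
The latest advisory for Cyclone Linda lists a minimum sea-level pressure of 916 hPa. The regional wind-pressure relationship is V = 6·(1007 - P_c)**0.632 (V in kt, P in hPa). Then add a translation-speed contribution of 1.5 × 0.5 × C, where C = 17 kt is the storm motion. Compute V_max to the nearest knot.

ΔP = 1007 − 916 = 91 hPa.
91^0.632 ≈ 17.303.
V ≈ 6 × 17.303 ≈ 103.8 kt.
Translation term: 1.5 × 0.5 × 17 = 12.75 kt.
Corrected V ≈ 116.55 kt → 117 kt.

117 kt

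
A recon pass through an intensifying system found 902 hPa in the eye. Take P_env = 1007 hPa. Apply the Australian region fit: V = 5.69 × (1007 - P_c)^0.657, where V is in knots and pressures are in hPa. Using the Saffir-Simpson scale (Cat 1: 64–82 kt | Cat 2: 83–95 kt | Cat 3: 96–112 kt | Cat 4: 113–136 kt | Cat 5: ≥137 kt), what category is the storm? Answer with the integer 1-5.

ΔP = 1007 − 902 = 105 hPa.
V ≈ 5.69 × 105^0.657 = 5.69 × 21.28 ≈ 121 kt.
121 kt falls in the Category 4 band.

4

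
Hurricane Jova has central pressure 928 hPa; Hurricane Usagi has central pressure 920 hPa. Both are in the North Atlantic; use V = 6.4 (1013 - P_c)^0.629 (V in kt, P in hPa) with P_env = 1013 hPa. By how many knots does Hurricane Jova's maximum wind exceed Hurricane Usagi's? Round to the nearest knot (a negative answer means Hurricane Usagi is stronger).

-6 kt

Hurricane Jova: ΔP = 85; V ≈ 6.4 × 85^0.629 ≈ 104.66 kt.
Hurricane Usagi: ΔP = 93; V ≈ 6.4 × 93^0.629 ≈ 110.75 kt.
Difference ≈ 104.66 − 110.75 = -6.09 → -6 kt.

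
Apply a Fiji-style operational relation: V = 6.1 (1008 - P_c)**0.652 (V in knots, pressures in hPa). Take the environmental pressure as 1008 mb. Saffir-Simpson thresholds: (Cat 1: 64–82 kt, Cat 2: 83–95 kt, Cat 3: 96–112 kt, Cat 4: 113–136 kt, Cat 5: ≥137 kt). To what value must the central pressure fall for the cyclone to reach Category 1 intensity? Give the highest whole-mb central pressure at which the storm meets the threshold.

Category 1 begins at V = 64 kt.
Required ΔP = (64/6.1)^(1/0.652) = 10.492^1.534 ≈ 36.79 mb.
P_c ≤ 1008 − 36.79 = 971.21, so the highest integer P_c is 971 mb.

971 mb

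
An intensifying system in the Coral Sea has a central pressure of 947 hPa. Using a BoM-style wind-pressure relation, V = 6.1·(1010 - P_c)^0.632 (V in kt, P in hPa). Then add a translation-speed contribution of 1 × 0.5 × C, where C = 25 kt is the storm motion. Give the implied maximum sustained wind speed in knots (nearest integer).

96 kt

ΔP = 1010 − 947 = 63 hPa.
63^0.632 ≈ 13.715.
V ≈ 6.1 × 13.715 ≈ 83.7 kt.
Translation term: 1 × 0.5 × 25 = 12.5 kt.
Corrected V ≈ 96.2 kt → 96 kt.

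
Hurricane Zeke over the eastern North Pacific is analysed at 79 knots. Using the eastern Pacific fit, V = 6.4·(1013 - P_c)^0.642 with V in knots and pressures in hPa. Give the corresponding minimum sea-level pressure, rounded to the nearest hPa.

963 hPa

ΔP = (V / 6.4)^(1/0.642) = (79/6.4)^1.558.
79/6.4 = 12.344; 12.344^1.558 ≈ 50.13 hPa.
P_c = 1013 − 50.13 = 962.87 ≈ 963 hPa.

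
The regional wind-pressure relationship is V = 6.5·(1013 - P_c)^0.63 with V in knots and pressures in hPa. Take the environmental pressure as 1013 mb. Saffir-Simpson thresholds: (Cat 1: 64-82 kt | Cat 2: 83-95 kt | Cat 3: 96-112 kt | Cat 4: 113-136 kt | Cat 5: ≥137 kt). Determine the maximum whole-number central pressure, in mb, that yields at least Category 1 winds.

Category 1 begins at V = 64 kt.
Required ΔP = (64/6.5)^(1/0.63) = 9.846^1.587 ≈ 37.72 mb.
P_c ≤ 1013 − 37.72 = 975.28, so the highest integer P_c is 975 mb.

975 mb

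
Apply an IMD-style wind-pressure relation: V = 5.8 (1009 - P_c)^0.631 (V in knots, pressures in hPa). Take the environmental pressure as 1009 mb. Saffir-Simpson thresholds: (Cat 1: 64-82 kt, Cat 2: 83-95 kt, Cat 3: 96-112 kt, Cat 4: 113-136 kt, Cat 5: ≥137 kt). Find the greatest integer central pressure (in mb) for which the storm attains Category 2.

Category 2 begins at V = 83 kt.
Required ΔP = (83/5.8)^(1/0.631) = 14.310^1.585 ≈ 67.84 mb.
P_c ≤ 1009 − 67.84 = 941.16, so the highest integer P_c is 941 mb.

941 mb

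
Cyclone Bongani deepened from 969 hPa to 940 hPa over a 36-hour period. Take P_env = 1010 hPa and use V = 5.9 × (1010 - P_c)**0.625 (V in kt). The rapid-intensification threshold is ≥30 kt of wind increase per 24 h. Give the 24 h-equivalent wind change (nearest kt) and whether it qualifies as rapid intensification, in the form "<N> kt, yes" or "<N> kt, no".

16 kt, no

V₁: ΔP = 41, V ≈ 5.9 × 41^0.625 ≈ 60.10 kt.
V₂: ΔP = 70, V ≈ 5.9 × 70^0.625 ≈ 83.95 kt.
ΔV over 36 h = 23.85 kt → 24 h equivalent = 23.85 × 24/36 ≈ 15.90 kt.
16 kt < 30 kt ⇒ not rapid intensification.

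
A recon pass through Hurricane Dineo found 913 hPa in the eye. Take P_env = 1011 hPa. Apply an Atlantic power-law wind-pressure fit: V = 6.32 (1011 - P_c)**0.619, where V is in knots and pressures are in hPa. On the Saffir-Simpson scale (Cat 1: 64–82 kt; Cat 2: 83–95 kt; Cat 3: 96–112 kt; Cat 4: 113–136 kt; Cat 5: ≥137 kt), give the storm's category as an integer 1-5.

3

ΔP = 1011 − 913 = 98 hPa.
V ≈ 6.32 × 98^0.619 = 6.32 × 17.08 ≈ 108 kt.
108 kt falls in the Category 3 band.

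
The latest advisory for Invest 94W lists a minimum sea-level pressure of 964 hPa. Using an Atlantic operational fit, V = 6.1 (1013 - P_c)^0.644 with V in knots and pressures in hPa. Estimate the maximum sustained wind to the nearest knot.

ΔP = 1013 − 964 = 49 hPa.
49^0.644 ≈ 12.260.
V ≈ 6.1 × 12.260 ≈ 74.8 kt.

75 kt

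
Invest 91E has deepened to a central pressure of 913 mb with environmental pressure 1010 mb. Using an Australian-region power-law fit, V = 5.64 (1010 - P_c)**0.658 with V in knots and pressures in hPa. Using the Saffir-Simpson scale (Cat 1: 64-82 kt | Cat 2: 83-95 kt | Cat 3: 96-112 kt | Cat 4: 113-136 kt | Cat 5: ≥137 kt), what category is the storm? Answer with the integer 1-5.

4

ΔP = 1010 − 913 = 97 mb.
V ≈ 5.64 × 97^0.658 = 5.64 × 20.29 ≈ 114 kt.
114 kt falls in the Category 4 band.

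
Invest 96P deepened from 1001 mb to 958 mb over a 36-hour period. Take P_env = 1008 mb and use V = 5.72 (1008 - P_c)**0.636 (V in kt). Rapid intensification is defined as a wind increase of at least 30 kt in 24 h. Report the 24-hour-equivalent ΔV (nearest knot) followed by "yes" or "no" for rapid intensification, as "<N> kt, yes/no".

33 kt, yes

V₁: ΔP = 7, V ≈ 5.72 × 7^0.636 ≈ 19.72 kt.
V₂: ΔP = 50, V ≈ 5.72 × 50^0.636 ≈ 68.86 kt.
ΔV over 36 h = 49.14 kt → 24 h equivalent = 49.14 × 24/36 ≈ 32.76 kt.
33 kt ≥ 30 kt ⇒ rapid intensification.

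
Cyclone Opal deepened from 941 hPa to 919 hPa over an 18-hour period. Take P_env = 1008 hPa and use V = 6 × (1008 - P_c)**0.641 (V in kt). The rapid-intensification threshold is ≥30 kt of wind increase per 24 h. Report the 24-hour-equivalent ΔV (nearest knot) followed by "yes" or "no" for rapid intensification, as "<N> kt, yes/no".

V₁: ΔP = 67, V ≈ 6 × 67^0.641 ≈ 88.85 kt.
V₂: ΔP = 89, V ≈ 6 × 89^0.641 ≈ 106.59 kt.
ΔV over 18 h = 17.74 kt → 24 h equivalent = 17.74 × 24/18 ≈ 23.65 kt.
24 kt < 30 kt ⇒ not rapid intensification.

24 kt, no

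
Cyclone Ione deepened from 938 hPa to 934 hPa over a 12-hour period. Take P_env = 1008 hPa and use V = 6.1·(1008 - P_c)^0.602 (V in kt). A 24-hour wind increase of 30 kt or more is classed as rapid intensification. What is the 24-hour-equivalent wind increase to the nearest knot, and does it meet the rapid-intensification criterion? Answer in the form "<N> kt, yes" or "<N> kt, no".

5 kt, no

V₁: ΔP = 70, V ≈ 6.1 × 70^0.602 ≈ 78.72 kt.
V₂: ΔP = 74, V ≈ 6.1 × 74^0.602 ≈ 81.40 kt.
ΔV over 12 h = 2.68 kt → 24 h equivalent = 2.68 × 24/12 ≈ 5.36 kt.
5 kt < 30 kt ⇒ not rapid intensification.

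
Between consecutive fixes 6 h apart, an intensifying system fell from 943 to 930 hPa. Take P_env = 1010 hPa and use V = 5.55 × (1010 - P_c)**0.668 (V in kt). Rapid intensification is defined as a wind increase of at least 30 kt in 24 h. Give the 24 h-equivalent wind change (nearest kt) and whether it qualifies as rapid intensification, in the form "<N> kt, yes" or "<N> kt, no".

46 kt, yes

V₁: ΔP = 67, V ≈ 5.55 × 67^0.668 ≈ 92.07 kt.
V₂: ΔP = 80, V ≈ 5.55 × 80^0.668 ≈ 103.65 kt.
ΔV over 6 h = 11.58 kt → 24 h equivalent = 11.58 × 24/6 ≈ 46.32 kt.
46 kt ≥ 30 kt ⇒ rapid intensification.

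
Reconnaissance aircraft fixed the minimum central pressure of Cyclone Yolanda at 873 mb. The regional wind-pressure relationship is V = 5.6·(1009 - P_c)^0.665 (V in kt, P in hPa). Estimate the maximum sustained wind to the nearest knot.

ΔP = 1009 − 873 = 136 mb.
136^0.665 ≈ 26.230.
V ≈ 5.6 × 26.230 ≈ 146.9 kt.

147 kt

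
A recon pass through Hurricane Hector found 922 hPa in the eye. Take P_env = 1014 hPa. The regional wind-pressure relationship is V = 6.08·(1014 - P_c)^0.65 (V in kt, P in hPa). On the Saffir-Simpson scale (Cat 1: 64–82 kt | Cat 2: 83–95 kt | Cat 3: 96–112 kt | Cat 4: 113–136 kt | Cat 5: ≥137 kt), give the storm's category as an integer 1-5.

4

ΔP = 1014 − 922 = 92 hPa.
V ≈ 6.08 × 92^0.65 = 6.08 × 18.90 ≈ 115 kt.
115 kt falls in the Category 4 band.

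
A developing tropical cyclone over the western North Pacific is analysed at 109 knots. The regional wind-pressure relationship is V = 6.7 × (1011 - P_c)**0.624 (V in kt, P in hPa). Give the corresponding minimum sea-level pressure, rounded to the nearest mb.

ΔP = (V / 6.7)^(1/0.624) = (109/6.7)^1.603.
109/6.7 = 16.269; 16.269^1.603 ≈ 87.35 mb.
P_c = 1011 − 87.35 = 923.65 ≈ 924 mb.

924 mb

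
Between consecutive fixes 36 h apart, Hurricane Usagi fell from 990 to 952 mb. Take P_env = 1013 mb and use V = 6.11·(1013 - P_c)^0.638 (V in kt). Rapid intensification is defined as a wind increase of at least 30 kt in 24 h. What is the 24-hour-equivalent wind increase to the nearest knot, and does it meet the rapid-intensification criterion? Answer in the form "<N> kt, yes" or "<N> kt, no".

26 kt, no

V₁: ΔP = 23, V ≈ 6.11 × 23^0.638 ≈ 45.17 kt.
V₂: ΔP = 61, V ≈ 6.11 × 61^0.638 ≈ 84.16 kt.
ΔV over 36 h = 38.99 kt → 24 h equivalent = 38.99 × 24/36 ≈ 25.99 kt.
26 kt < 30 kt ⇒ not rapid intensification.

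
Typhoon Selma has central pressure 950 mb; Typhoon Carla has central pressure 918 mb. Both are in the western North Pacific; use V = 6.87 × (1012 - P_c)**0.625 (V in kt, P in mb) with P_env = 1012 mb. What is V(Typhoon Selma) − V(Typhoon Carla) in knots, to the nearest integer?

-27 kt

Typhoon Selma: ΔP = 62; V ≈ 6.87 × 62^0.625 ≈ 90.62 kt.
Typhoon Carla: ΔP = 94; V ≈ 6.87 × 94^0.625 ≈ 117.53 kt.
Difference ≈ 90.62 − 117.53 = -26.91 → -27 kt.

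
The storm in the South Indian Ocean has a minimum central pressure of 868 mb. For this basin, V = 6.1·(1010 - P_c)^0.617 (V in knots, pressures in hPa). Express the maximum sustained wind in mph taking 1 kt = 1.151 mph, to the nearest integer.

149 mph

ΔP = 1010 − 868 = 142 mb.
V ≈ 6.1 × 142^0.617 = 6.1 × 21.280 ≈ 129.805 kt.
129.805 × 1.151 ≈ 149.41 mph → 149 mph.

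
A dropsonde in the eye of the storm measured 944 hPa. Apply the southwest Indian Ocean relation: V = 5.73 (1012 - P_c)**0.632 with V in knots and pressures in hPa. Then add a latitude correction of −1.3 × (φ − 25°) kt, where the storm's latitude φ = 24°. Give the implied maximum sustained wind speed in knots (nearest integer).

ΔP = 1012 − 944 = 68 hPa.
68^0.632 ≈ 14.393.
V ≈ 5.73 × 14.393 ≈ 82.5 kt.
Latitude correction: −1.3 × (24 − 25) = 1.3 kt.
Corrected V ≈ 83.8 kt → 84 kt.

84 kt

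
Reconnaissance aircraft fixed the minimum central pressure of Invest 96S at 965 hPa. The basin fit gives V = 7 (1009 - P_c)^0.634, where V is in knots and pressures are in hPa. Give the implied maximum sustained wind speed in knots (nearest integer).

ΔP = 1009 − 965 = 44 hPa.
44^0.634 ≈ 11.014.
V ≈ 7 × 11.014 ≈ 77.1 kt.

77 kt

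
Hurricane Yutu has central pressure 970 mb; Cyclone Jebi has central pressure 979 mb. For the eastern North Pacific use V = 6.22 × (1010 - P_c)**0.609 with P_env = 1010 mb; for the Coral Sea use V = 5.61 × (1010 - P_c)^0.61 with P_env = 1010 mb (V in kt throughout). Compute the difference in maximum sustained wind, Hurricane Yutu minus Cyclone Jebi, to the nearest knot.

13 kt

Hurricane Yutu: ΔP = 40; V ≈ 6.22 × 40^0.609 ≈ 58.81 kt.
Cyclone Jebi: ΔP = 31; V ≈ 5.61 × 31^0.61 ≈ 45.57 kt.
Difference ≈ 58.81 − 45.57 = 13.24 → 13 kt.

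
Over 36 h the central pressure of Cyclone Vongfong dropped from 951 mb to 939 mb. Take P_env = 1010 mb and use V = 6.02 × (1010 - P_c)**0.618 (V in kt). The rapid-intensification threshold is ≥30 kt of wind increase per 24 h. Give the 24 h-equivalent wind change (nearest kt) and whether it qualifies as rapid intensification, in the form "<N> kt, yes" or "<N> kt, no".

V₁: ΔP = 59, V ≈ 6.02 × 59^0.618 ≈ 74.81 kt.
V₂: ΔP = 71, V ≈ 6.02 × 71^0.618 ≈ 83.88 kt.
ΔV over 36 h = 9.07 kt → 24 h equivalent = 9.07 × 24/36 ≈ 6.05 kt.
6 kt < 30 kt ⇒ not rapid intensification.

6 kt, no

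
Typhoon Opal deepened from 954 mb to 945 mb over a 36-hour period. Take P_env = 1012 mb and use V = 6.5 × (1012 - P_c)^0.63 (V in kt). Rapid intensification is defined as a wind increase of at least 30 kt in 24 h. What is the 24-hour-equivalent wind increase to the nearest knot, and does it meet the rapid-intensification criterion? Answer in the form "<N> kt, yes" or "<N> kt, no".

5 kt, no

V₁: ΔP = 58, V ≈ 6.5 × 58^0.63 ≈ 83.92 kt.
V₂: ΔP = 67, V ≈ 6.5 × 67^0.63 ≈ 91.91 kt.
ΔV over 36 h = 7.99 kt → 24 h equivalent = 7.99 × 24/36 ≈ 5.33 kt.
5 kt < 30 kt ⇒ not rapid intensification.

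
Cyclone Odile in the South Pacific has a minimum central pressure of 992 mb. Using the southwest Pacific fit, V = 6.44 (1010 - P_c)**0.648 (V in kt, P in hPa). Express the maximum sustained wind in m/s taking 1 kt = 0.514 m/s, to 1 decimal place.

ΔP = 1010 − 992 = 18 mb.
V ≈ 6.44 × 18^0.648 = 6.44 × 6.508 ≈ 41.909 kt.
41.909 × 0.514 ≈ 21.54 m/s → 21.5 m/s.

21.5 m/s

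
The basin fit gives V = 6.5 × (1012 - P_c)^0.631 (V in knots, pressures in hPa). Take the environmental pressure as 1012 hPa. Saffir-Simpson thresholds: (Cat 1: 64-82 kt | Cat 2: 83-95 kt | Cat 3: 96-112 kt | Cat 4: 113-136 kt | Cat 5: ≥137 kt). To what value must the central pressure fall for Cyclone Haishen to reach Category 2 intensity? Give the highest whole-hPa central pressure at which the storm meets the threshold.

Category 2 begins at V = 83 kt.
Required ΔP = (83/6.5)^(1/0.631) = 12.769^1.585 ≈ 56.63 hPa.
P_c ≤ 1012 − 56.63 = 955.37, so the highest integer P_c is 955 hPa.

955 hPa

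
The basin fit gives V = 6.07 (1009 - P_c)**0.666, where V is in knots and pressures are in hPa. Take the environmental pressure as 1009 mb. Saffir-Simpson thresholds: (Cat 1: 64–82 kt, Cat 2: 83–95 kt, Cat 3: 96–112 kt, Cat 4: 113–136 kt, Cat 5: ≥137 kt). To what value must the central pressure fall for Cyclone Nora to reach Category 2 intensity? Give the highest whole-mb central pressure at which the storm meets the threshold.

Category 2 begins at V = 83 kt.
Required ΔP = (83/6.07)^(1/0.666) = 13.674^1.502 ≈ 50.76 mb.
P_c ≤ 1009 − 50.76 = 958.24, so the highest integer P_c is 958 mb.

958 mb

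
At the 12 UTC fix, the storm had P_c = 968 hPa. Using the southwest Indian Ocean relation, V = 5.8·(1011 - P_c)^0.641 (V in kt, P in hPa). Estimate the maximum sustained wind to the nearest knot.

ΔP = 1011 − 968 = 43 hPa.
43^0.641 ≈ 11.144.
V ≈ 5.8 × 11.144 ≈ 64.6 kt.

65 kt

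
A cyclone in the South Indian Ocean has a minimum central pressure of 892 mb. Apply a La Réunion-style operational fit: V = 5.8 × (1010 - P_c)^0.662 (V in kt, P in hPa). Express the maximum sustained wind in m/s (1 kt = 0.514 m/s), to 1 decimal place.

70.1 m/s

ΔP = 1010 − 892 = 118 mb.
V ≈ 5.8 × 118^0.662 = 5.8 × 23.528 ≈ 136.463 kt.
136.463 × 0.514 ≈ 70.14 m/s → 70.1 m/s.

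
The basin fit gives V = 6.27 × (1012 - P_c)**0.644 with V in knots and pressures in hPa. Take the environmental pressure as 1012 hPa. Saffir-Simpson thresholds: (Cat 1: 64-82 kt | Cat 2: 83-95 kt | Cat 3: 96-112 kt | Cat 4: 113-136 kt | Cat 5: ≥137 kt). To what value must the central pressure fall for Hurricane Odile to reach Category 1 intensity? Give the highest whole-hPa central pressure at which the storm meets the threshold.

Category 1 begins at V = 64 kt.
Required ΔP = (64/6.27)^(1/0.644) = 10.207^1.553 ≈ 36.87 hPa.
P_c ≤ 1012 − 36.87 = 975.13, so the highest integer P_c is 975 hPa.

975 hPa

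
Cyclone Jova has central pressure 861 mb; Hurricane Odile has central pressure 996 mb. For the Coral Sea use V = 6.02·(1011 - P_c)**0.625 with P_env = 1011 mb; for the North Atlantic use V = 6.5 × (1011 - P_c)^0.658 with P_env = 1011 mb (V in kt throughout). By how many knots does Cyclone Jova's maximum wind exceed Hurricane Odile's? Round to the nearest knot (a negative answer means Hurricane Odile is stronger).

99 kt

Cyclone Jova: ΔP = 150; V ≈ 6.02 × 150^0.625 ≈ 137.93 kt.
Hurricane Odile: ΔP = 15; V ≈ 6.5 × 15^0.658 ≈ 38.62 kt.
Difference ≈ 137.93 − 38.62 = 99.31 → 99 kt.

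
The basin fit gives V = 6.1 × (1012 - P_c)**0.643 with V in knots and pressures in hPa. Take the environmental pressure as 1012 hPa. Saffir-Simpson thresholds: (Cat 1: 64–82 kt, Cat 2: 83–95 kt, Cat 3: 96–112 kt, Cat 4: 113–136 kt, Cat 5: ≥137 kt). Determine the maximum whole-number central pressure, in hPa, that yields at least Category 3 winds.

939 hPa

Category 3 begins at V = 96 kt.
Required ΔP = (96/6.1)^(1/0.643) = 15.738^1.555 ≈ 72.69 hPa.
P_c ≤ 1012 − 72.69 = 939.31, so the highest integer P_c is 939 hPa.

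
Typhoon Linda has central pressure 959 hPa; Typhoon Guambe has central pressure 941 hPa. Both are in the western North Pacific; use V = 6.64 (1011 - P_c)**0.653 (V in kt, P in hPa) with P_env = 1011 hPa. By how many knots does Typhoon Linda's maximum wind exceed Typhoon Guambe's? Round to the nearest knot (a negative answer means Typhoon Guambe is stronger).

Typhoon Linda: ΔP = 52; V ≈ 6.64 × 52^0.653 ≈ 87.64 kt.
Typhoon Guambe: ΔP = 70; V ≈ 6.64 × 70^0.653 ≈ 106.42 kt.
Difference ≈ 87.64 − 106.42 = -18.78 → -19 kt.

-19 kt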